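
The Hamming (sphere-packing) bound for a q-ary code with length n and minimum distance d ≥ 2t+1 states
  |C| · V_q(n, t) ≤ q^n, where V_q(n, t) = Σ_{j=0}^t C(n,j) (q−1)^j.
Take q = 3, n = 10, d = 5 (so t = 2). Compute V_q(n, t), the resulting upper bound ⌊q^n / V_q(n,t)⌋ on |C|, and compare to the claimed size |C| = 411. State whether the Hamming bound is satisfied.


V_q(n, t) = 201, q^n = 59049, Hamming bound = 293, |C| = 411 > bound (violated).

Step 1: Compute V_q(n, t) = Σ_{j=0}^2 C(n, j) (q−1)^j.
  j = 0: C(10,0)·(2)^0 = 1·1 = 1.
  j = 1: C(10,1)·(2)^1 = 10·2 = 20.
  j = 2: C(10,2)·(2)^2 = 45·4 = 180.
  V_q(n, t) = 1 + 20 + 180 = 201.
Step 2: q^n = 3^10 = 59049.
Step 3: Hamming bound ⌊q^n / V_q(n,t)⌋ = ⌊59049/201⌋ = 293.
Step 4: Compare |C| = 411 to 293: violated.
The claimed |C| lies above the Hamming bound, so no 3-ary code of length 10 with d ≥ 5 can have 411 codewords.


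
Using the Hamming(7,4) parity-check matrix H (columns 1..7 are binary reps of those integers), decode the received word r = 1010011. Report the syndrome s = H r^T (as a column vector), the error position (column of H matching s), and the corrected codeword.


s = (0, 1, 1)^T, error position = 3, corrected codeword c = 1000011

Compute s = H r^T mod 2 one row at a time:
  s_1 = 0 + 0 + 1 + 1 = 2 ≡ 0 (mod 2).
  s_2 = 0 + 1 + 1 + 1 = 3 ≡ 1 (mod 2).
  s_3 = 1 + 1 + 0 + 1 = 3 ≡ 1 (mod 2).
s = (0, 1, 1)^T — this equals column 3 of H (binary 011), so error is at position 3.
Correct: flip bit 3 of r = 1010011 to get c = 1000011.


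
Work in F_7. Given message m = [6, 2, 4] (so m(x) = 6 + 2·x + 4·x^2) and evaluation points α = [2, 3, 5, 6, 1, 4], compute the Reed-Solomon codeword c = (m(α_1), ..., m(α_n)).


c = [5, 6, 4, 1, 5, 1]

Message polynomial: m(x) = 6 + 2·x + 4·x^2 (mod 7).
For each evaluation point α_i, compute m(α_i) mod 7:
  α_1 = 2: Horner steps 4 → 3 → 5, so m(2) = 5.
  α_2 = 3: Horner steps 4 → 0 → 6, so m(3) = 6.
  α_3 = 5: Horner steps 4 → 1 → 4, so m(5) = 4.
  α_4 = 6: Horner steps 4 → 5 → 1, so m(6) = 1.
  α_5 = 1: Horner steps 4 → 6 → 5, so m(1) = 5.
  α_6 = 4: Horner steps 4 → 4 → 1, so m(4) = 1.
Codeword c = [5, 6, 4, 1, 5, 1] ∈ F_7^6.


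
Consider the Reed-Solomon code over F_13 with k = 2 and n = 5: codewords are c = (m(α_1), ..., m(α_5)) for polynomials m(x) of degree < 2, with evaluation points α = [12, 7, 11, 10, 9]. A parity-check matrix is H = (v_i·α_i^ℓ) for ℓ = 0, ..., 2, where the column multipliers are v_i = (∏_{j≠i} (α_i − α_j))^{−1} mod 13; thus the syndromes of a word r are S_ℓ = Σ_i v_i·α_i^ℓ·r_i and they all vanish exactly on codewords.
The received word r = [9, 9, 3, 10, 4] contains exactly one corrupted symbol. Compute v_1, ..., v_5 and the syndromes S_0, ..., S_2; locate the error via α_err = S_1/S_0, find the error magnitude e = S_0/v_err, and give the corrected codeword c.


S = (10, 5, 9), error at position 2, error magnitude e = 4, c = [9, 5, 3, 10, 4].

Step 1: column multipliers v_i = (∏_{j≠i}(α_i − α_j))^{−1} mod 13.
  i = 1 (α = 12): (12−7)(12−11)(12−10)(12−9) = 5·1·2·3 = 30 ≡ 4, so v_1 = 4^{−1} = 10 (mod 13).
  i = 2 (α = 7): (7−12)(7−11)(7−10)(7−9) = (−5)·(−4)·(−3)·(−2) = 120 ≡ 3, so v_2 = 3^{−1} = 9 (mod 13).
  i = 3 (α = 11): (11−12)(11−7)(11−10)(11−9) = (−1)·4·1·2 = −8 ≡ 5, so v_3 = 5^{−1} = 8 (mod 13).
  i = 4 (α = 10): (10−12)(10−7)(10−11)(10−9) = (−2)·3·(−1)·1 = 6 ≡ 6, so v_4 = 6^{−1} = 11 (mod 13).
  i = 5 (α = 9): (9−12)(9−7)(9−11)(9−10) = (−3)·2·(−2)·(−1) = −12 ≡ 1, so v_5 = 1^{−1} = 1 (mod 13).
  v = [10, 9, 8, 11, 1].
Step 2: syndromes of r = [9, 9, 3, 10, 4] (all sums mod 13).
  S_0 = Σ v_i r_i = 10·9 + 9·9 + 8·3 + 11·10 + 1·4 = 309 ≡ 10.
  S_1 = Σ v_i α_i r_i = 10·12·9 + 9·7·9 + 8·11·3 + 11·10·10 + 1·9·4 = 3047 ≡ 5.
  α_i^2 mod 13 = [1, 10, 4, 9, 3].
  S_2 = Σ v_i α_i^2 r_i = 10·1·9 + 9·10·9 + 8·4·3 + 11·9·10 + 1·3·4 = 1998 ≡ 9.
  S = (10, 5, 9) ≠ 0, so r is not a codeword (an error is present).
Step 3: locate the error. For a single error e at position i, S_ℓ = v_i·e·α_i^ℓ, so α_err = S_1/S_0.
  S_0^{−1} = 10^{−1} = 4 (mod 13), so α_err = 5·4 = 20 ≡ 7 = α_2. Error position i = 2.
  Consistency check: S_2/S_1 = 9·8 = 72 ≡ 7 = α_err ✓ (single-error assumption holds).
Step 4: error magnitude e = S_0/v_2 = S_0·∏_{j≠2}(α_2 − α_j) = 10·3 = 30 ≡ 4 (mod 13).
Step 5: correct position 2: c_2 = r_2 − e = 9 − 4 ≡ 5 (mod 13). Hence c = [9, 5, 3, 10, 4].
  Check: interpolating c through the α_i gives m(x) = 2 + 6·x (degree < 2) with m(α_i) = c_i for every i, so c is indeed a codeword.


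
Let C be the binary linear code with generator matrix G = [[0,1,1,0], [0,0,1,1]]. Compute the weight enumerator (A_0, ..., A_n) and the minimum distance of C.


Weight distribution: A_0 = 1, A_2 = 3. Minimum distance d = 2.

Enumerate all 2^2 = 4 messages m ∈ F_2^2.
For each, compute codeword c = mG in F_2^4, then tally its weight.
  m = 00 → c = 0000, weight = 0.
  m = 10 → c = 0110, weight = 2.
  m = 01 → c = 0011, weight = 2.
  m = 11 → c = 0101, weight = 2.
Tally weights:
  weight 0: 1 codewords.
  weight 2: 3 codewords.
Minimum distance d = smallest w > 0 with A_w > 0 = 2.
Sanity: Σ A_w = 4 = 2^2 = 4 ✓.


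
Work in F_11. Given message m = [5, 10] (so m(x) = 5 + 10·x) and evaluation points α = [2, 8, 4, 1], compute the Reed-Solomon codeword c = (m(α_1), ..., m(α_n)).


c = [3, 8, 1, 4]

Message polynomial: m(x) = 5 + 10·x (mod 11).
For each evaluation point α_i, compute m(α_i) mod 11:
  α_1 = 2: Horner steps 10 → 3, so m(2) = 3.
  α_2 = 8: Horner steps 10 → 8, so m(8) = 8.
  α_3 = 4: Horner steps 10 → 1, so m(4) = 1.
  α_4 = 1: Horner steps 10 → 4, so m(1) = 4.
Codeword c = [3, 8, 1, 4] ∈ F_11^4.


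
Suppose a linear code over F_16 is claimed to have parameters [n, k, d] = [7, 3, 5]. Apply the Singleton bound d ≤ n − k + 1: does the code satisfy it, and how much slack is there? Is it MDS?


Singleton RHS = n − k + 1 = 5, slack = 0, bound satisfied, MDS.

Singleton bound: d ≤ n − k + 1.
Here n = 7, k = 3, so n − k + 1 = 5.
Given d = 5, check d ≤ 5: YES.
Slack = (n − k + 1) − d = 0.
The code is MDS (slack = 0).
Description: the claimed parameters are [7, 3, 5]_16; such a code would be MDS (meets Singleton bound).


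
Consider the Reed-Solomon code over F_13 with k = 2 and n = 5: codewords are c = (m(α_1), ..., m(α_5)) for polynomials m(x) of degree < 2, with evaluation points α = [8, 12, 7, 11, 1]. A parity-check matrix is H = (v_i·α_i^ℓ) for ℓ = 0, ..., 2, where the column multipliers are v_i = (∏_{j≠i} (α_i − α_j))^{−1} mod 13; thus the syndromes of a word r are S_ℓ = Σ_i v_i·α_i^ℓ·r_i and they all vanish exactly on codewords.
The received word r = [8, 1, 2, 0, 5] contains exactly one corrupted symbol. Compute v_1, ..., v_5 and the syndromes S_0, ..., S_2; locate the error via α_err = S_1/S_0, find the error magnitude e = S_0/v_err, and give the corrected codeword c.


S = (5, 8, 5), error at position 2, error magnitude e = 8, c = [8, 6, 2, 0, 5].

Step 1: column multipliers v_i = (∏_{j≠i}(α_i − α_j))^{−1} mod 13.
  i = 1 (α = 8): (8−12)(8−7)(8−11)(8−1) = (−4)·1·(−3)·7 = 84 ≡ 6, so v_1 = 6^{−1} = 11 (mod 13).
  i = 2 (α = 12): (12−8)(12−7)(12−11)(12−1) = 4·5·1·11 = 220 ≡ 12, so v_2 = 12^{−1} = 12 (mod 13).
  i = 3 (α = 7): (7−8)(7−12)(7−11)(7−1) = (−1)·(−5)·(−4)·6 = −120 ≡ 10, so v_3 = 10^{−1} = 4 (mod 13).
  i = 4 (α = 11): (11−8)(11−12)(11−7)(11−1) = 3·(−1)·4·10 = −120 ≡ 10, so v_4 = 10^{−1} = 4 (mod 13).
  i = 5 (α = 1): (1−8)(1−12)(1−7)(1−11) = (−7)·(−11)·(−6)·(−10) = 4620 ≡ 5, so v_5 = 5^{−1} = 8 (mod 13).
  v = [11, 12, 4, 4, 8].
Step 2: syndromes of r = [8, 1, 2, 0, 5] (all sums mod 13).
  S_0 = Σ v_i r_i = 11·8 + 12·1 + 4·2 + 4·0 + 8·5 = 148 ≡ 5.
  S_1 = Σ v_i α_i r_i = 11·8·8 + 12·12·1 + 4·7·2 + 4·11·0 + 8·1·5 = 944 ≡ 8.
  α_i^2 mod 13 = [12, 1, 10, 4, 1].
  S_2 = Σ v_i α_i^2 r_i = 11·12·8 + 12·1·1 + 4·10·2 + 4·4·0 + 8·1·5 = 1188 ≡ 5.
  S = (5, 8, 5) ≠ 0, so r is not a codeword (an error is present).
Step 3: locate the error. For a single error e at position i, S_ℓ = v_i·e·α_i^ℓ, so α_err = S_1/S_0.
  S_0^{−1} = 5^{−1} = 8 (mod 13), so α_err = 8·8 = 64 ≡ 12 = α_2. Error position i = 2.
  Consistency check: S_2/S_1 = 5·5 = 25 ≡ 12 = α_err ✓ (single-error assumption holds).
Step 4: error magnitude e = S_0/v_2 = S_0·∏_{j≠2}(α_2 − α_j) = 5·12 = 60 ≡ 8 (mod 13).
Step 5: correct position 2: c_2 = r_2 − e = 1 − 8 ≡ 6 (mod 13). Hence c = [8, 6, 2, 0, 5].
  Check: interpolating c through the α_i gives m(x) = 12 + 6·x (degree < 2) with m(α_i) = c_i for every i, so c is indeed a codeword.


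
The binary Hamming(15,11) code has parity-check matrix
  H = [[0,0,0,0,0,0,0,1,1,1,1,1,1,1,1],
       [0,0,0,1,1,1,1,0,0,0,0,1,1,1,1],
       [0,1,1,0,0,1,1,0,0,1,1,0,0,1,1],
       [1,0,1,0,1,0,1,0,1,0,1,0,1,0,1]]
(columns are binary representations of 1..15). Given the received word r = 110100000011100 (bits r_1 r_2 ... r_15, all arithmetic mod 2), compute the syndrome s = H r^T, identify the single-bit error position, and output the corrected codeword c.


s = (1, 1, 0, 1)^T, error position = 13, corrected codeword c = 110100000011000

Compute s = H r^T mod 2 one row at a time:
  s_1 = 0 + 0 + 0 + 1 + 1 + 1 + 0 + 0 = 3 ≡ 1 (mod 2).
  s_2 = 1 + 0 + 0 + 0 + 1 + 1 + 0 + 0 = 3 ≡ 1 (mod 2).
  s_3 = 1 + 0 + 0 + 0 + 0 + 1 + 0 + 0 = 2 ≡ 0 (mod 2).
  s_4 = 1 + 0 + 0 + 0 + 0 + 1 + 1 + 0 = 3 ≡ 1 (mod 2).
s = (1, 1, 0, 1)^T — this equals column 13 of H (binary 1101), so error is at position 13.
Correct: flip bit 13 of r = 110100000011100 to get c = 110100000011000.


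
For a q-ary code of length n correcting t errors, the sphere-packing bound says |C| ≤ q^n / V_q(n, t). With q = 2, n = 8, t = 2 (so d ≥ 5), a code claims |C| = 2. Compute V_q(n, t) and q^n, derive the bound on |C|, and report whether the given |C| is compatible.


V_q(n, t) = 37, q^n = 256, Hamming bound = 6, |C| = 2 ≤ bound (satisfied).

Step 1: Compute V_q(n, t) = Σ_{j=0}^2 C(n, j) (q−1)^j.
  j = 0: C(8,0)·(1)^0 = 1·1 = 1.
  j = 1: C(8,1)·(1)^1 = 8·1 = 8.
  j = 2: C(8,2)·(1)^2 = 28·1 = 28.
  V_q(n, t) = 1 + 8 + 28 = 37.
Step 2: q^n = 2^8 = 256.
Step 3: Hamming bound ⌊q^n / V_q(n,t)⌋ = ⌊256/37⌋ = 6.
Step 4: Compare |C| = 2 to 6: satisfied.
The claimed |C| lies below the Hamming bound.


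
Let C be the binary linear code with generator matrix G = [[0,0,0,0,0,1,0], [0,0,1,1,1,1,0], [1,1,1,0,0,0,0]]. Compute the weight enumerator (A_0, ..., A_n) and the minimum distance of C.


Weight distribution: A_0 = 1, A_1 = 1, A_3 = 2, A_4 = 3, A_5 = 1. Minimum distance d = 1.

Enumerate all 2^3 = 8 messages m ∈ F_2^3.
For each, compute codeword c = mG in F_2^7, then tally its weight.
  m = 000 → c = 0000000, weight = 0.
  m = 100 → c = 0000010, weight = 1.
  m = 010 → c = 0011110, weight = 4.
  m = 110 → c = 0011100, weight = 3.
  m = 001 → c = 1110000, weight = 3.
  m = 101 → c = 1110010, weight = 4.
  m = 011 → c = 1101110, weight = 5.
  m = 111 → c = 1101100, weight = 4.
Tally weights:
  weight 0: 1 codewords.
  weight 1: 1 codewords.
  weight 3: 2 codewords.
  weight 4: 3 codewords.
  weight 5: 1 codewords.
Minimum distance d = smallest w > 0 with A_w > 0 = 1.
Sanity: Σ A_w = 8 = 2^3 = 8 ✓.


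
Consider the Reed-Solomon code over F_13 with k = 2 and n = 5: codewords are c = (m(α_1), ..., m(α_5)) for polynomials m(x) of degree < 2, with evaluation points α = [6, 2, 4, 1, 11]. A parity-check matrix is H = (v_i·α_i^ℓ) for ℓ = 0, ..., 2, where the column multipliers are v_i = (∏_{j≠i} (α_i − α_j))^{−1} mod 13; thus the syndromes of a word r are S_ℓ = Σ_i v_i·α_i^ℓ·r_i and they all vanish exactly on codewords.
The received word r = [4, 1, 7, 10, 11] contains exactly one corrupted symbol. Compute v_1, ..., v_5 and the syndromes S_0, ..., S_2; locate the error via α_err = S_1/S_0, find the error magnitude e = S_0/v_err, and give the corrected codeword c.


S = (4, 3, 12), error at position 3, error magnitude e = 11, c = [4, 1, 9, 10, 11].

Step 1: column multipliers v_i = (∏_{j≠i}(α_i − α_j))^{−1} mod 13.
  i = 1 (α = 6): (6−2)(6−4)(6−1)(6−11) = 4·2·5·(−5) = −200 ≡ 8, so v_1 = 8^{−1} = 5 (mod 13).
  i = 2 (α = 2): (2−6)(2−4)(2−1)(2−11) = (−4)·(−2)·1·(−9) = −72 ≡ 6, so v_2 = 6^{−1} = 11 (mod 13).
  i = 3 (α = 4): (4−6)(4−2)(4−1)(4−11) = (−2)·2·3·(−7) = 84 ≡ 6, so v_3 = 6^{−1} = 11 (mod 13).
  i = 4 (α = 1): (1−6)(1−2)(1−4)(1−11) = (−5)·(−1)·(−3)·(−10) = 150 ≡ 7, so v_4 = 7^{−1} = 2 (mod 13).
  i = 5 (α = 11): (11−6)(11−2)(11−4)(11−1) = 5·9·7·10 = 3150 ≡ 4, so v_5 = 4^{−1} = 10 (mod 13).
  v = [5, 11, 11, 2, 10].
Step 2: syndromes of r = [4, 1, 7, 10, 11] (all sums mod 13).
  S_0 = Σ v_i r_i = 5·4 + 11·1 + 11·7 + 2·10 + 10·11 = 238 ≡ 4.
  S_1 = Σ v_i α_i r_i = 5·6·4 + 11·2·1 + 11·4·7 + 2·1·10 + 10·11·11 = 1680 ≡ 3.
  α_i^2 mod 13 = [10, 4, 3, 1, 4].
  S_2 = Σ v_i α_i^2 r_i = 5·10·4 + 11·4·1 + 11·3·7 + 2·1·10 + 10·4·11 = 935 ≡ 12.
  S = (4, 3, 12) ≠ 0, so r is not a codeword (an error is present).
Step 3: locate the error. For a single error e at position i, S_ℓ = v_i·e·α_i^ℓ, so α_err = S_1/S_0.
  S_0^{−1} = 4^{−1} = 10 (mod 13), so α_err = 3·10 = 30 ≡ 4 = α_3. Error position i = 3.
  Consistency check: S_2/S_1 = 12·9 = 108 ≡ 4 = α_err ✓ (single-error assumption holds).
Step 4: error magnitude e = S_0/v_3 = S_0·∏_{j≠3}(α_3 − α_j) = 4·6 = 24 ≡ 11 (mod 13).
Step 5: correct position 3: c_3 = r_3 − e = 7 − 11 ≡ 9 (mod 13). Hence c = [4, 1, 9, 10, 11].
  Check: interpolating c through the α_i gives m(x) = 6 + 4·x (degree < 2) with m(α_i) = c_i for every i, so c is indeed a codeword.


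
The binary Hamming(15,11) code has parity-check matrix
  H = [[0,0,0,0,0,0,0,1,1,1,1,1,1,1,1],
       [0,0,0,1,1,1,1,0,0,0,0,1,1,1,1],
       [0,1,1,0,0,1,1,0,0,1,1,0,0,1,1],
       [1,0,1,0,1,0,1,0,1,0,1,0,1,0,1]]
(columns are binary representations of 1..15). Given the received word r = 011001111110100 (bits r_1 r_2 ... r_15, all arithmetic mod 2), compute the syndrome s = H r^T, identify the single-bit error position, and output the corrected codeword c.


s = (1, 1, 0, 1)^T, error position = 13, corrected codeword c = 011001111110000

Compute s = H r^T mod 2 one row at a time:
  s_1 = 1 + 1 + 1 + 1 + 0 + 1 + 0 + 0 = 5 ≡ 1 (mod 2).
  s_2 = 0 + 0 + 1 + 1 + 0 + 1 + 0 + 0 = 3 ≡ 1 (mod 2).
  s_3 = 1 + 1 + 1 + 1 + 1 + 1 + 0 + 0 = 6 ≡ 0 (mod 2).
  s_4 = 0 + 1 + 0 + 1 + 1 + 1 + 1 + 0 = 5 ≡ 1 (mod 2).
s = (1, 1, 0, 1)^T — this equals column 13 of H (binary 1101), so error is at position 13.
Correct: flip bit 13 of r = 011001111110100 to get c = 011001111110000.


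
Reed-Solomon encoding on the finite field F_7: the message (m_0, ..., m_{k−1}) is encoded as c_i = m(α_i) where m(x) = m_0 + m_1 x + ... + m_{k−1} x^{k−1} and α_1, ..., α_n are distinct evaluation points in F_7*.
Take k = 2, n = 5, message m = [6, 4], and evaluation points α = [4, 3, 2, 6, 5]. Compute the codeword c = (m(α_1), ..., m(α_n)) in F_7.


c = [1, 4, 0, 2, 5]

Message polynomial: m(x) = 6 + 4·x (mod 7).
For each evaluation point α_i, compute m(α_i) mod 7:
  α_1 = 4: Horner steps 4 → 1, so m(4) = 1.
  α_2 = 3: Horner steps 4 → 4, so m(3) = 4.
  α_3 = 2: Horner steps 4 → 0, so m(2) = 0.
  α_4 = 6: Horner steps 4 → 2, so m(6) = 2.
  α_5 = 5: Horner steps 4 → 5, so m(5) = 5.
Codeword c = [1, 4, 0, 2, 5] ∈ F_7^5.


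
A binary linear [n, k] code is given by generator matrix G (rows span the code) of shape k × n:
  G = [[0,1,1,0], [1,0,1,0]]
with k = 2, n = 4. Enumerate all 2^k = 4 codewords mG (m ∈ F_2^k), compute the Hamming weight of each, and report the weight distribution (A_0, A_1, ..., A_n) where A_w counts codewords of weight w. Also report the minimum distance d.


Weight distribution: A_0 = 1, A_2 = 3. Minimum distance d = 2.

Enumerate all 2^2 = 4 messages m ∈ F_2^2.
For each, compute codeword c = mG in F_2^4, then tally its weight.
  m = 00 → c = 0000, weight = 0.
  m = 10 → c = 0110, weight = 2.
  m = 01 → c = 1010, weight = 2.
  m = 11 → c = 1100, weight = 2.
Tally weights:
  weight 0: 1 codewords.
  weight 2: 3 codewords.
Minimum distance d = smallest w > 0 with A_w > 0 = 2.
Sanity: Σ A_w = 4 = 2^2 = 4 ✓.


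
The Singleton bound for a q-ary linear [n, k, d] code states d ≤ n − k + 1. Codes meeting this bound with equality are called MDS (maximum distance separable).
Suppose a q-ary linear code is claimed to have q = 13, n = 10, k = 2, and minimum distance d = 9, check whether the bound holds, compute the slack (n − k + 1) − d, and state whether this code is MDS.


Singleton RHS = n − k + 1 = 9, slack = 0, bound satisfied, MDS.

Singleton bound: d ≤ n − k + 1.
Here n = 10, k = 2, so n − k + 1 = 9.
Given d = 9, check d ≤ 9: YES.
Slack = (n − k + 1) − d = 0.
The code is MDS (slack = 0).
Description: the claimed parameters are [10, 2, 9]_13; such a code would be MDS (meets Singleton bound).


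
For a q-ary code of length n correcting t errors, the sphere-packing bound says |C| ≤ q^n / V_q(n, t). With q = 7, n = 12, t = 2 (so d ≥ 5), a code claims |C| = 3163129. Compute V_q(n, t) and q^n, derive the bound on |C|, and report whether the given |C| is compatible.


V_q(n, t) = 2449, q^n = 13841287201, Hamming bound = 5651811, |C| = 3163129 ≤ bound (satisfied).

Step 1: Compute V_q(n, t) = Σ_{j=0}^2 C(n, j) (q−1)^j.
  j = 0: C(12,0)·(6)^0 = 1·1 = 1.
  j = 1: C(12,1)·(6)^1 = 12·6 = 72.
  j = 2: C(12,2)·(6)^2 = 66·36 = 2376.
  V_q(n, t) = 1 + 72 + 2376 = 2449.
Step 2: q^n = 7^12 = 13841287201.
Step 3: Hamming bound ⌊q^n / V_q(n,t)⌋ = ⌊13841287201/2449⌋ = 5651811.
Step 4: Compare |C| = 3163129 to 5651811: satisfied.
The claimed |C| lies below the Hamming bound.


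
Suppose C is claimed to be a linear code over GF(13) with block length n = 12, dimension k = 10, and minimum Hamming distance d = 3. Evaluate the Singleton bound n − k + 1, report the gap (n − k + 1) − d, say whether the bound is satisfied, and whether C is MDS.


Singleton RHS = n − k + 1 = 3, slack = 0, bound satisfied, MDS.

Singleton bound: d ≤ n − k + 1.
Here n = 12, k = 10, so n − k + 1 = 3.
Given d = 3, check d ≤ 3: YES.
Slack = (n − k + 1) − d = 0.
The code is MDS (slack = 0).
Description: the claimed parameters are [12, 10, 3]_13; such a code would be MDS (meets Singleton bound).


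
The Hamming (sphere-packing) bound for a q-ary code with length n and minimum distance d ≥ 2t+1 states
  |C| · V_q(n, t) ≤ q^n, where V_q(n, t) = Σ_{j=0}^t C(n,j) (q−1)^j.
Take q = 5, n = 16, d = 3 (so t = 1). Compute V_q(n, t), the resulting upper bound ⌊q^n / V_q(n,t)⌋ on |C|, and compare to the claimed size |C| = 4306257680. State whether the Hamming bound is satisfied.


V_q(n, t) = 65, q^n = 152587890625, Hamming bound = 2347506009, |C| = 4306257680 > bound (violated).

Step 1: Compute V_q(n, t) = Σ_{j=0}^1 C(n, j) (q−1)^j.
  j = 0: C(16,0)·(4)^0 = 1·1 = 1.
  j = 1: C(16,1)·(4)^1 = 16·4 = 64.
  V_q(n, t) = 1 + 64 = 65.
Step 2: q^n = 5^16 = 152587890625.
Step 3: Hamming bound ⌊q^n / V_q(n,t)⌋ = ⌊152587890625/65⌋ = 2347506009.
Step 4: Compare |C| = 4306257680 to 2347506009: violated.
The claimed |C| lies above the Hamming bound, so no 5-ary code of length 16 with d ≥ 3 can have 4306257680 codewords.


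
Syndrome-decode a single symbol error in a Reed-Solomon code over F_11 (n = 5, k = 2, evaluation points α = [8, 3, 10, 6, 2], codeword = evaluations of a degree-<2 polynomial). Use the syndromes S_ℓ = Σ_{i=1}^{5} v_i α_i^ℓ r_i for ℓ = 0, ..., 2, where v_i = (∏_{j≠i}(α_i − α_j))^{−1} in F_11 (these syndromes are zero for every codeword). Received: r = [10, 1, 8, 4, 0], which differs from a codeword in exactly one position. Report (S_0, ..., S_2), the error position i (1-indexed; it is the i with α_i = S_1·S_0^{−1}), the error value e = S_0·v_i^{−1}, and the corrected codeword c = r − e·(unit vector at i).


S = (4, 10, 3), error at position 1, error magnitude e = 4, c = [6, 1, 8, 4, 0].

Step 1: column multipliers v_i = (∏_{j≠i}(α_i − α_j))^{−1} mod 11.
  i = 1 (α = 8): (8−3)(8−10)(8−6)(8−2) = 5·(−2)·2·6 = −120 ≡ 1, so v_1 = 1^{−1} = 1 (mod 11).
  i = 2 (α = 3): (3−8)(3−10)(3−6)(3−2) = (−5)·(−7)·(−3)·1 = −105 ≡ 5, so v_2 = 5^{−1} = 9 (mod 11).
  i = 3 (α = 10): (10−8)(10−3)(10−6)(10−2) = 2·7·4·8 = 448 ≡ 8, so v_3 = 8^{−1} = 7 (mod 11).
  i = 4 (α = 6): (6−8)(6−3)(6−10)(6−2) = (−2)·3·(−4)·4 = 96 ≡ 8, so v_4 = 8^{−1} = 7 (mod 11).
  i = 5 (α = 2): (2−8)(2−3)(2−10)(2−6) = (−6)·(−1)·(−8)·(−4) = 192 ≡ 5, so v_5 = 5^{−1} = 9 (mod 11).
  v = [1, 9, 7, 7, 9].
Step 2: syndromes of r = [10, 1, 8, 4, 0] (all sums mod 11).
  S_0 = Σ v_i r_i = 1·10 + 9·1 + 7·8 + 7·4 + 9·0 = 103 ≡ 4.
  S_1 = Σ v_i α_i r_i = 1·8·10 + 9·3·1 + 7·10·8 + 7·6·4 + 9·2·0 = 835 ≡ 10.
  α_i^2 mod 11 = [9, 9, 1, 3, 4].
  S_2 = Σ v_i α_i^2 r_i = 1·9·10 + 9·9·1 + 7·1·8 + 7·3·4 + 9·4·0 = 311 ≡ 3.
  S = (4, 10, 3) ≠ 0, so r is not a codeword (an error is present).
Step 3: locate the error. For a single error e at position i, S_ℓ = v_i·e·α_i^ℓ, so α_err = S_1/S_0.
  S_0^{−1} = 4^{−1} = 3 (mod 11), so α_err = 10·3 = 30 ≡ 8 = α_1. Error position i = 1.
  Consistency check: S_2/S_1 = 3·10 = 30 ≡ 8 = α_err ✓ (single-error assumption holds).
Step 4: error magnitude e = S_0/v_1 = S_0·∏_{j≠1}(α_1 − α_j) = 4·1 = 4 ≡ 4 (mod 11).
Step 5: correct position 1: c_1 = r_1 − e = 10 − 4 ≡ 6 (mod 11). Hence c = [6, 1, 8, 4, 0].
  Check: interpolating c through the α_i gives m(x) = 9 + 1·x (degree < 2) with m(α_i) = c_i for every i, so c is indeed a codeword.


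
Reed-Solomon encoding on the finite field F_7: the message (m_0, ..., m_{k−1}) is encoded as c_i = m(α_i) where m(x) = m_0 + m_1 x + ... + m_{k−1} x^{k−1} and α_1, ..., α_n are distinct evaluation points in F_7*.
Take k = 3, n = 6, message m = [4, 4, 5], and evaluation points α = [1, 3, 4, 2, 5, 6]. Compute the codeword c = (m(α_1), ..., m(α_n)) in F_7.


c = [6, 5, 2, 4, 2, 5]

Message polynomial: m(x) = 4 + 4·x + 5·x^2 (mod 7).
For each evaluation point α_i, compute m(α_i) mod 7:
  α_1 = 1: Horner steps 5 → 2 → 6, so m(1) = 6.
  α_2 = 3: Horner steps 5 → 5 → 5, so m(3) = 5.
  α_3 = 4: Horner steps 5 → 3 → 2, so m(4) = 2.
  α_4 = 2: Horner steps 5 → 0 → 4, so m(2) = 4.
  α_5 = 5: Horner steps 5 → 1 → 2, so m(5) = 2.
  α_6 = 6: Horner steps 5 → 6 → 5, so m(6) = 5.
Codeword c = [6, 5, 2, 4, 2, 5] ∈ F_7^6.


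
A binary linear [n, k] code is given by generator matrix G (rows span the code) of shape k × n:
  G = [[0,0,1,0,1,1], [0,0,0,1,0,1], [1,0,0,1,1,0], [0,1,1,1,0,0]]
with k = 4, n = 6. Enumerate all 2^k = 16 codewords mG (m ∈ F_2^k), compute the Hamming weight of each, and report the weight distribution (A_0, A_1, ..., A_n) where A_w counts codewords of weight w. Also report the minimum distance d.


Weight distribution: A_0 = 1, A_2 = 3, A_3 = 8, A_4 = 3, A_6 = 1. Minimum distance d = 2.

Enumerate all 2^4 = 16 messages m ∈ F_2^4.
For each, compute codeword c = mG in F_2^6, then tally its weight.
  m = 0000 → c = 000000, weight = 0.
  m = 1000 → c = 001011, weight = 3.
  m = 0100 → c = 000101, weight = 2.
  m = 1100 → c = 001110, weight = 3.
  m = 0010 → c = 100110, weight = 3.
  m = 1010 → c = 101101, weight = 4.
  m = 0110 → c = 100011, weight = 3.
  m = 1110 → c = 101000, weight = 2.
  m = 0001 → c = 011100, weight = 3.
  m = 1001 → c = 010111, weight = 4.
  m = 0101 → c = 011001, weight = 3.
  m = 1101 → c = 010010, weight = 2.
  m = 0011 → c = 111010, weight = 4.
  m = 1011 → c = 110001, weight = 3.
  m = 0111 → c = 111111, weight = 6.
  m = 1111 → c = 110100, weight = 3.
Tally weights:
  weight 0: 1 codewords.
  weight 2: 3 codewords.
  weight 3: 8 codewords.
  weight 4: 3 codewords.
  weight 6: 1 codewords.
Minimum distance d = smallest w > 0 with A_w > 0 = 2.
Sanity: Σ A_w = 16 = 2^4 = 16 ✓.


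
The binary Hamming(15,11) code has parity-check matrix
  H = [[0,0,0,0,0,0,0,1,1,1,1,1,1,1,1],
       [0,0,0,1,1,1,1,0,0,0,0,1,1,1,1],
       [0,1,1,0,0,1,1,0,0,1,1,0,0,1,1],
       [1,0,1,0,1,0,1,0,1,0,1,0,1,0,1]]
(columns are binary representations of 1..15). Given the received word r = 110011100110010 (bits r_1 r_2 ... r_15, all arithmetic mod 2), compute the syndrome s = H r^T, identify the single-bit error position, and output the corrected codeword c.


s = (1, 0, 0, 0)^T, error position = 8, corrected codeword c = 110011110110010

Compute s = H r^T mod 2 one row at a time:
  s_1 = 0 + 0 + 1 + 1 + 0 + 0 + 1 + 0 = 3 ≡ 1 (mod 2).
  s_2 = 0 + 1 + 1 + 1 + 0 + 0 + 1 + 0 = 4 ≡ 0 (mod 2).
  s_3 = 1 + 0 + 1 + 1 + 1 + 1 + 1 + 0 = 6 ≡ 0 (mod 2).
  s_4 = 1 + 0 + 1 + 1 + 0 + 1 + 0 + 0 = 4 ≡ 0 (mod 2).
s = (1, 0, 0, 0)^T — this equals column 8 of H (binary 1000), so error is at position 8.
Correct: flip bit 8 of r = 110011100110010 to get c = 110011110110010.


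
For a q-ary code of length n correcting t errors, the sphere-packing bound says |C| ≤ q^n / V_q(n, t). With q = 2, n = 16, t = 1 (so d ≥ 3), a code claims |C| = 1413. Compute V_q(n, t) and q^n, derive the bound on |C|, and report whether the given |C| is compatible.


V_q(n, t) = 17, q^n = 65536, Hamming bound = 3855, |C| = 1413 ≤ bound (satisfied).

Step 1: Compute V_q(n, t) = Σ_{j=0}^1 C(n, j) (q−1)^j.
  j = 0: C(16,0)·(1)^0 = 1·1 = 1.
  j = 1: C(16,1)·(1)^1 = 16·1 = 16.
  V_q(n, t) = 1 + 16 = 17.
Step 2: q^n = 2^16 = 65536.
Step 3: Hamming bound ⌊q^n / V_q(n,t)⌋ = ⌊65536/17⌋ = 3855.
Step 4: Compare |C| = 1413 to 3855: satisfied.
The claimed |C| lies below the Hamming bound.


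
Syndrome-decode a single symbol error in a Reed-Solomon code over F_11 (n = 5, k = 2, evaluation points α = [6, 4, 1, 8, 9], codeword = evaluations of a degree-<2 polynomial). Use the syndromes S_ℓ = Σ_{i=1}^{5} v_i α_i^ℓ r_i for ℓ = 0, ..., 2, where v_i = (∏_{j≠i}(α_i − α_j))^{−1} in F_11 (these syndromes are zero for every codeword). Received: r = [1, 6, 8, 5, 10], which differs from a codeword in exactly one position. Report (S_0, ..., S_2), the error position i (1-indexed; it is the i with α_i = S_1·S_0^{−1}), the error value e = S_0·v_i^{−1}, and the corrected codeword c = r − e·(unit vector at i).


S = (2, 5, 7), error at position 4, error magnitude e = 9, c = [1, 6, 8, 7, 10].

Step 1: column multipliers v_i = (∏_{j≠i}(α_i − α_j))^{−1} mod 11.
  i = 1 (α = 6): (6−4)(6−1)(6−8)(6−9) = 2·5·(−2)·(−3) = 60 ≡ 5, so v_1 = 5^{−1} = 9 (mod 11).
  i = 2 (α = 4): (4−6)(4−1)(4−8)(4−9) = (−2)·3·(−4)·(−5) = −120 ≡ 1, so v_2 = 1^{−1} = 1 (mod 11).
  i = 3 (α = 1): (1−6)(1−4)(1−8)(1−9) = (−5)·(−3)·(−7)·(−8) = 840 ≡ 4, so v_3 = 4^{−1} = 3 (mod 11).
  i = 4 (α = 8): (8−6)(8−4)(8−1)(8−9) = 2·4·7·(−1) = −56 ≡ 10, so v_4 = 10^{−1} = 10 (mod 11).
  i = 5 (α = 9): (9−6)(9−4)(9−1)(9−8) = 3·5·8·1 = 120 ≡ 10, so v_5 = 10^{−1} = 10 (mod 11).
  v = [9, 1, 3, 10, 10].
Step 2: syndromes of r = [1, 6, 8, 5, 10] (all sums mod 11).
  S_0 = Σ v_i r_i = 9·1 + 1·6 + 3·8 + 10·5 + 10·10 = 189 ≡ 2.
  S_1 = Σ v_i α_i r_i = 9·6·1 + 1·4·6 + 3·1·8 + 10·8·5 + 10·9·10 = 1402 ≡ 5.
  α_i^2 mod 11 = [3, 5, 1, 9, 4].
  S_2 = Σ v_i α_i^2 r_i = 9·3·1 + 1·5·6 + 3·1·8 + 10·9·5 + 10·4·10 = 931 ≡ 7.
  S = (2, 5, 7) ≠ 0, so r is not a codeword (an error is present).
Step 3: locate the error. For a single error e at position i, S_ℓ = v_i·e·α_i^ℓ, so α_err = S_1/S_0.
  S_0^{−1} = 2^{−1} = 6 (mod 11), so α_err = 5·6 = 30 ≡ 8 = α_4. Error position i = 4.
  Consistency check: S_2/S_1 = 7·9 = 63 ≡ 8 = α_err ✓ (single-error assumption holds).
Step 4: error magnitude e = S_0/v_4 = S_0·∏_{j≠4}(α_4 − α_j) = 2·10 = 20 ≡ 9 (mod 11).
Step 5: correct position 4: c_4 = r_4 − e = 5 − 9 ≡ 7 (mod 11). Hence c = [1, 6, 8, 7, 10].
  Check: interpolating c through the α_i gives m(x) = 5 + 3·x (degree < 2) with m(α_i) = c_i for every i, so c is indeed a codeword.


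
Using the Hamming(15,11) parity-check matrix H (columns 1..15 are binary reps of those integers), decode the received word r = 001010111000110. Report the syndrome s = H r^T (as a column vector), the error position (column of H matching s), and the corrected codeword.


s = (0, 0, 1, 1)^T, error position = 3, corrected codeword c = 000010111000110

Compute s = H r^T mod 2 one row at a time:
  s_1 = 1 + 1 + 0 + 0 + 0 + 1 + 1 + 0 = 4 ≡ 0 (mod 2).
  s_2 = 0 + 1 + 0 + 1 + 0 + 1 + 1 + 0 = 4 ≡ 0 (mod 2).
  s_3 = 0 + 1 + 0 + 1 + 0 + 0 + 1 + 0 = 3 ≡ 1 (mod 2).
  s_4 = 0 + 1 + 1 + 1 + 1 + 0 + 1 + 0 = 5 ≡ 1 (mod 2).
s = (0, 0, 1, 1)^T — this equals column 3 of H (binary 0011), so error is at position 3.
Correct: flip bit 3 of r = 001010111000110 to get c = 000010111000110.


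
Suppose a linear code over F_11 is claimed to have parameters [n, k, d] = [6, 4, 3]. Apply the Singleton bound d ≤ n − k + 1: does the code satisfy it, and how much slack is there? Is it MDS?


Singleton RHS = n − k + 1 = 3, slack = 0, bound satisfied, MDS.

Singleton bound: d ≤ n − k + 1.
Here n = 6, k = 4, so n − k + 1 = 3.
Given d = 3, check d ≤ 3: YES.
Slack = (n − k + 1) − d = 0.
The code is MDS (slack = 0).
Description: the claimed parameters are [6, 4, 3]_11; such a code would be MDS (meets Singleton bound).


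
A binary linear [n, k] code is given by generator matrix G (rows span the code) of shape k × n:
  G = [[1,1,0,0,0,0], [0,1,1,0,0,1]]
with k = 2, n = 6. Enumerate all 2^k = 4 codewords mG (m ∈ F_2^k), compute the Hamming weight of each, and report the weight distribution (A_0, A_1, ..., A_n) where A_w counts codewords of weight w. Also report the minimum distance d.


Weight distribution: A_0 = 1, A_2 = 1, A_3 = 2. Minimum distance d = 2.

Enumerate all 2^2 = 4 messages m ∈ F_2^2.
For each, compute codeword c = mG in F_2^6, then tally its weight.
  m = 00 → c = 000000, weight = 0.
  m = 10 → c = 110000, weight = 2.
  m = 01 → c = 011001, weight = 3.
  m = 11 → c = 101001, weight = 3.
Tally weights:
  weight 0: 1 codewords.
  weight 2: 1 codewords.
  weight 3: 2 codewords.
Minimum distance d = smallest w > 0 with A_w > 0 = 2.
Sanity: Σ A_w = 4 = 2^2 = 4 ✓.


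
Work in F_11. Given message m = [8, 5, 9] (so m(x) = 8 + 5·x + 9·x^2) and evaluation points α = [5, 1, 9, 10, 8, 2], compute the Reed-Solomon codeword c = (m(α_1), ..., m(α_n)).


c = [5, 0, 1, 1, 8, 10]

Message polynomial: m(x) = 8 + 5·x + 9·x^2 (mod 11).
For each evaluation point α_i, compute m(α_i) mod 11:
  α_1 = 5: Horner steps 9 → 6 → 5, so m(5) = 5.
  α_2 = 1: Horner steps 9 → 3 → 0, so m(1) = 0.
  α_3 = 9: Horner steps 9 → 9 → 1, so m(9) = 1.
  α_4 = 10: Horner steps 9 → 7 → 1, so m(10) = 1.
  α_5 = 8: Horner steps 9 → 0 → 8, so m(8) = 8.
  α_6 = 2: Horner steps 9 → 1 → 10, so m(2) = 10.
Codeword c = [5, 0, 1, 1, 8, 10] ∈ F_11^6.


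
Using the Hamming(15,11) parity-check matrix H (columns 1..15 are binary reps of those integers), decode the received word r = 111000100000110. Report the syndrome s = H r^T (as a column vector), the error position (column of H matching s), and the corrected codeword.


s = (0, 1, 0, 0)^T, error position = 4, corrected codeword c = 111100100000110

Compute s = H r^T mod 2 one row at a time:
  s_1 = 0 + 0 + 0 + 0 + 0 + 1 + 1 + 0 = 2 ≡ 0 (mod 2).
  s_2 = 0 + 0 + 0 + 1 + 0 + 1 + 1 + 0 = 3 ≡ 1 (mod 2).
  s_3 = 1 + 1 + 0 + 1 + 0 + 0 + 1 + 0 = 4 ≡ 0 (mod 2).
  s_4 = 1 + 1 + 0 + 1 + 0 + 0 + 1 + 0 = 4 ≡ 0 (mod 2).
s = (0, 1, 0, 0)^T — this equals column 4 of H (binary 0100), so error is at position 4.
Correct: flip bit 4 of r = 111000100000110 to get c = 111100100000110.


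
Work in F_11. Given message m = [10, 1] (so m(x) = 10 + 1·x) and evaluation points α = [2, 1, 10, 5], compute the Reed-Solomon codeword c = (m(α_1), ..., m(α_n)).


c = [1, 0, 9, 4]

Message polynomial: m(x) = 10 + 1·x (mod 11).
For each evaluation point α_i, compute m(α_i) mod 11:
  α_1 = 2: Horner steps 1 → 1, so m(2) = 1.
  α_2 = 1: Horner steps 1 → 0, so m(1) = 0.
  α_3 = 10: Horner steps 1 → 9, so m(10) = 9.
  α_4 = 5: Horner steps 1 → 4, so m(5) = 4.
Codeword c = [1, 0, 9, 4] ∈ F_11^4.


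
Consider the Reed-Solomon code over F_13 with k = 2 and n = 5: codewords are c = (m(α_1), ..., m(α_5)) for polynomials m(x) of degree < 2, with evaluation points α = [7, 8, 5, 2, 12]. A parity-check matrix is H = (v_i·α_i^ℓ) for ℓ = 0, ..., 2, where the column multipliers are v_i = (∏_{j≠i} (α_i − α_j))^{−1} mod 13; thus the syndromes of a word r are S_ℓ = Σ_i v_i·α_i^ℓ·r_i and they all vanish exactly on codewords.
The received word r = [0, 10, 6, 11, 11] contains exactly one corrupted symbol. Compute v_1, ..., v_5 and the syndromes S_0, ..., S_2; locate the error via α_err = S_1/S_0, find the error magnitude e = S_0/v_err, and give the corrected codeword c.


S = (3, 6, 12), error at position 4, error magnitude e = 9, c = [0, 10, 6, 2, 11].

Step 1: column multipliers v_i = (∏_{j≠i}(α_i − α_j))^{−1} mod 13.
  i = 1 (α = 7): (7−8)(7−5)(7−2)(7−12) = (−1)·2·5·(−5) = 50 ≡ 11, so v_1 = 11^{−1} = 6 (mod 13).
  i = 2 (α = 8): (8−7)(8−5)(8−2)(8−12) = 1·3·6·(−4) = −72 ≡ 6, so v_2 = 6^{−1} = 11 (mod 13).
  i = 3 (α = 5): (5−7)(5−8)(5−2)(5−12) = (−2)·(−3)·3·(−7) = −126 ≡ 4, so v_3 = 4^{−1} = 10 (mod 13).
  i = 4 (α = 2): (2−7)(2−8)(2−5)(2−12) = (−5)·(−6)·(−3)·(−10) = 900 ≡ 3, so v_4 = 3^{−1} = 9 (mod 13).
  i = 5 (α = 12): (12−7)(12−8)(12−5)(12−2) = 5·4·7·10 = 1400 ≡ 9, so v_5 = 9^{−1} = 3 (mod 13).
  v = [6, 11, 10, 9, 3].
Step 2: syndromes of r = [0, 10, 6, 11, 11] (all sums mod 13).
  S_0 = Σ v_i r_i = 6·0 + 11·10 + 10·6 + 9·11 + 3·11 = 302 ≡ 3.
  S_1 = Σ v_i α_i r_i = 6·7·0 + 11·8·10 + 10·5·6 + 9·2·11 + 3·12·11 = 1774 ≡ 6.
  α_i^2 mod 13 = [10, 12, 12, 4, 1].
  S_2 = Σ v_i α_i^2 r_i = 6·10·0 + 11·12·10 + 10·12·6 + 9·4·11 + 3·1·11 = 2469 ≡ 12.
  S = (3, 6, 12) ≠ 0, so r is not a codeword (an error is present).
Step 3: locate the error. For a single error e at position i, S_ℓ = v_i·e·α_i^ℓ, so α_err = S_1/S_0.
  S_0^{−1} = 3^{−1} = 9 (mod 13), so α_err = 6·9 = 54 ≡ 2 = α_4. Error position i = 4.
  Consistency check: S_2/S_1 = 12·11 = 132 ≡ 2 = α_err ✓ (single-error assumption holds).
Step 4: error magnitude e = S_0/v_4 = S_0·∏_{j≠4}(α_4 − α_j) = 3·3 = 9 ≡ 9 (mod 13).
Step 5: correct position 4: c_4 = r_4 − e = 11 − 9 ≡ 2 (mod 13). Hence c = [0, 10, 6, 2, 11].
  Check: interpolating c through the α_i gives m(x) = 8 + 10·x (degree < 2) with m(α_i) = c_i for every i, so c is indeed a codeword.


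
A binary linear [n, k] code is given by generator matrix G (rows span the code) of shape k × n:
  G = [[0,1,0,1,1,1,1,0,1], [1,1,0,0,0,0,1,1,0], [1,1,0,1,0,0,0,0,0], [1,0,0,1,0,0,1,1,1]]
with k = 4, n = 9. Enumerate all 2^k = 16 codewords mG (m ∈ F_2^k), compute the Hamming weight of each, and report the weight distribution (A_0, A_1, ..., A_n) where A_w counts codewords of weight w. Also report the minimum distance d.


Weight distribution: A_0 = 1, A_2 = 1, A_3 = 4, A_4 = 3, A_5 = 4, A_6 = 3. Minimum distance d = 2.

Enumerate all 2^4 = 16 messages m ∈ F_2^4.
For each, compute codeword c = mG in F_2^9, then tally its weight.
  m = 0000 → c = 000000000, weight = 0.
  m = 1000 → c = 010111101, weight = 6.
  m = 0100 → c = 110000110, weight = 4.
  m = 1100 → c = 100111011, weight = 6.
  m = 0010 → c = 110100000, weight = 3.
  m = 1010 → c = 100011101, weight = 5.
  m = 0110 → c = 000100110, weight = 3.
  m = 1110 → c = 010011011, weight = 5.
  m = 0001 → c = 100100111, weight = 5.
  m = 1001 → c = 110011010, weight = 5.
  m = 0101 → c = 010100001, weight = 3.
  m = 1101 → c = 000011100, weight = 3.
  m = 0011 → c = 010000111, weight = 4.
  m = 1011 → c = 000111010, weight = 4.
  m = 0111 → c = 100000001, weight = 2.
  m = 1111 → c = 110111100, weight = 6.
Tally weights:
  weight 0: 1 codewords.
  weight 2: 1 codewords.
  weight 3: 4 codewords.
  weight 4: 3 codewords.
  weight 5: 4 codewords.
  weight 6: 3 codewords.
Minimum distance d = smallest w > 0 with A_w > 0 = 2.
Sanity: Σ A_w = 16 = 2^4 = 16 ✓.


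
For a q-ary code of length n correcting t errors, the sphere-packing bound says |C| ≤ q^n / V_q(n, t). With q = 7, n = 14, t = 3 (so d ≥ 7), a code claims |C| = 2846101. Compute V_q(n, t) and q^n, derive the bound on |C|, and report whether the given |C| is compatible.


V_q(n, t) = 81985, q^n = 678223072849, Hamming bound = 8272526, |C| = 2846101 ≤ bound (satisfied).

Step 1: Compute V_q(n, t) = Σ_{j=0}^3 C(n, j) (q−1)^j.
  j = 0: C(14,0)·(6)^0 = 1·1 = 1.
  j = 1: C(14,1)·(6)^1 = 14·6 = 84.
  j = 2: C(14,2)·(6)^2 = 91·36 = 3276.
  j = 3: C(14,3)·(6)^3 = 364·216 = 78624.
  V_q(n, t) = 1 + 84 + 3276 + 78624 = 81985.
Step 2: q^n = 7^14 = 678223072849.
Step 3: Hamming bound ⌊q^n / V_q(n,t)⌋ = ⌊678223072849/81985⌋ = 8272526.
Step 4: Compare |C| = 2846101 to 8272526: satisfied.
The claimed |C| lies below the Hamming bound.


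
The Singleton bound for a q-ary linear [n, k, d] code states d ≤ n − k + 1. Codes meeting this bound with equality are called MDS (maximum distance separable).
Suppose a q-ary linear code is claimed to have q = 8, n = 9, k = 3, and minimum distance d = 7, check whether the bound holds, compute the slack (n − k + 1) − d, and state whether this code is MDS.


Singleton RHS = n − k + 1 = 7, slack = 0, bound satisfied, MDS.

Singleton bound: d ≤ n − k + 1.
Here n = 9, k = 3, so n − k + 1 = 7.
Given d = 7, check d ≤ 7: YES.
Slack = (n − k + 1) − d = 0.
The code is MDS (slack = 0).
Description: the claimed parameters are [9, 3, 7]_8; such a code would be MDS (meets Singleton bound).


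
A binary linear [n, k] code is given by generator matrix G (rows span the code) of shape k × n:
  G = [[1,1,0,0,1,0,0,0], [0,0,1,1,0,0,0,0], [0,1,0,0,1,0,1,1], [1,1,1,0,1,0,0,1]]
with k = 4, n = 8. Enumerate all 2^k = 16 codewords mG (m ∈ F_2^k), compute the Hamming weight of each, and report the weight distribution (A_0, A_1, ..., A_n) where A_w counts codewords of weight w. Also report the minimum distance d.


Weight distribution: A_0 = 1, A_2 = 3, A_3 = 4, A_4 = 3, A_5 = 4, A_6 = 1. Minimum distance d = 2.

Enumerate all 2^4 = 16 messages m ∈ F_2^4.
For each, compute codeword c = mG in F_2^8, then tally its weight.
  m = 0000 → c = 00000000, weight = 0.
  m = 1000 → c = 11001000, weight = 3.
  m = 0100 → c = 00110000, weight = 2.
  m = 1100 → c = 11111000, weight = 5.
  m = 0010 → c = 01001011, weight = 4.
  m = 1010 → c = 10000011, weight = 3.
  m = 0110 → c = 01111011, weight = 6.
  m = 1110 → c = 10110011, weight = 5.
  m = 0001 → c = 11101001, weight = 5.
  m = 1001 → c = 00100001, weight = 2.
  m = 0101 → c = 11011001, weight = 5.
  m = 1101 → c = 00010001, weight = 2.
  m = 0011 → c = 10100010, weight = 3.
  m = 1011 → c = 01101010, weight = 4.
  m = 0111 → c = 10010010, weight = 3.
  m = 1111 → c = 01011010, weight = 4.
Tally weights:
  weight 0: 1 codewords.
  weight 2: 3 codewords.
  weight 3: 4 codewords.
  weight 4: 3 codewords.
  weight 5: 4 codewords.
  weight 6: 1 codewords.
Minimum distance d = smallest w > 0 with A_w > 0 = 2.
Sanity: Σ A_w = 16 = 2^4 = 16 ✓.


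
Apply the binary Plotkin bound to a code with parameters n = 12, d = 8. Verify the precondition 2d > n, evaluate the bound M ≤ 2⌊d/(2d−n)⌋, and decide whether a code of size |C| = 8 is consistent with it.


Plotkin bound M ≤ 4; given |C| = 8 > bound (violated).

Check applicability: 2d = 16, n = 12.
2d − n = 4 > 0, so Plotkin applies.
Compute d/(2d−n) = 8/4 ≈ 2.0000.
⌊d/(2d−n)⌋ = 2.
Plotkin bound: M ≤ 2·2 = 4.
Given |C| = 8, check: VIOLATED.
This |C| is above the Plotkin bound, so no binary code with n = 12, d = 8 and 8 codewords exists.
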